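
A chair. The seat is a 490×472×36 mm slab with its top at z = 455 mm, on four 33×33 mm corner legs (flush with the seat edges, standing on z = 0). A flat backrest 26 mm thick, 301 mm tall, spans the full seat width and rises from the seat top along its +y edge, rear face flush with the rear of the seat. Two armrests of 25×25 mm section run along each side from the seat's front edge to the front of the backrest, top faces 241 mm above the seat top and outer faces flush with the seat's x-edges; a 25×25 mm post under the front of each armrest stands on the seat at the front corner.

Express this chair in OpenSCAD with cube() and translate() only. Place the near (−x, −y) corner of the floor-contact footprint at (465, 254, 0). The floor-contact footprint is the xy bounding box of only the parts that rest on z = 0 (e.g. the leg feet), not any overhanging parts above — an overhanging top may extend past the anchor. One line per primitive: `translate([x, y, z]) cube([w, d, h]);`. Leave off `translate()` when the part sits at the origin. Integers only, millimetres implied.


translate([465, 254, 419]) cube([490, 472, 36]);
translate([465, 254, 0]) cube([33, 33, 419]);
translate([922, 254, 0]) cube([33, 33, 419]);
translate([465, 693, 0]) cube([33, 33, 419]);
translate([922, 693, 0]) cube([33, 33, 419]);
translate([465, 700, 455]) cube([490, 26, 301]);
translate([465, 254, 671]) cube([25, 446, 25]);
translate([930, 254, 671]) cube([25, 446, 25]);
translate([465, 254, 455]) cube([25, 25, 216]);
translate([930, 254, 455]) cube([25, 25, 216]);


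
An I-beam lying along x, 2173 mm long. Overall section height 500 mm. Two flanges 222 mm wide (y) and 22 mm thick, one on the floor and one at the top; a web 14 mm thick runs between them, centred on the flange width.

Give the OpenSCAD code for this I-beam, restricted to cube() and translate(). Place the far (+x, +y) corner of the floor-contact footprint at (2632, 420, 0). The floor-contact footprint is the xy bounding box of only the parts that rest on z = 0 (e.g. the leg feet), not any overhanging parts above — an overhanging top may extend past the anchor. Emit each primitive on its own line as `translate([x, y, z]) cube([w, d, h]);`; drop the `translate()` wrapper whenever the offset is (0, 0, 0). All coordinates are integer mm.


translate([459, 198, 0]) cube([2173, 222, 22]);
translate([459, 302, 22]) cube([2173, 14, 456]);
translate([459, 198, 478]) cube([2173, 222, 22]);


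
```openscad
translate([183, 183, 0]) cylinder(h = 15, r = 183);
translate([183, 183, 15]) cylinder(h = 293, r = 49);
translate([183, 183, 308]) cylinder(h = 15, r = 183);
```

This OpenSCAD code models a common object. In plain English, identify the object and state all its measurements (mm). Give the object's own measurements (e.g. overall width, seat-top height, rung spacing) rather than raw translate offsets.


A spool: two coaxial disc flanges of radius 183 mm and thickness 15 mm, joined by a core cylinder of radius 49 mm and height 293 mm. The lower flange rests on z = 0 and the three cylinders share a vertical axis.


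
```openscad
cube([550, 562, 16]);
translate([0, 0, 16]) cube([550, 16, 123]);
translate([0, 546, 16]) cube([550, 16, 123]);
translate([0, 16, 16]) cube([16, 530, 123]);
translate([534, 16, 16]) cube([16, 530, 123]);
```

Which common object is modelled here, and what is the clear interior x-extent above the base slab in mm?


An open box. The internal width is 518 mm.

A 550×562 base slab with four walls standing on it — an open box. The base is 550 mm wide and the walls are 16 mm thick, so the internal width is 550 − 2 × 16 = 518 mm.


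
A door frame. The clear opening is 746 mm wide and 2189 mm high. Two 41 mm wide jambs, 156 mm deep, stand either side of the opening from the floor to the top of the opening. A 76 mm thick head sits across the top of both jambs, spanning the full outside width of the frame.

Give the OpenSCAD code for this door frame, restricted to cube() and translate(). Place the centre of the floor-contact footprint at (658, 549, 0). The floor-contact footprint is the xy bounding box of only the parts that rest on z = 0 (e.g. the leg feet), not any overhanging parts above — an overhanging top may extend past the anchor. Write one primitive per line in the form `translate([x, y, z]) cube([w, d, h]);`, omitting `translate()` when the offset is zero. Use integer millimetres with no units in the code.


translate([244, 471, 0]) cube([41, 156, 2189]);
translate([1031, 471, 0]) cube([41, 156, 2189]);
translate([244, 471, 2189]) cube([828, 156, 76]);


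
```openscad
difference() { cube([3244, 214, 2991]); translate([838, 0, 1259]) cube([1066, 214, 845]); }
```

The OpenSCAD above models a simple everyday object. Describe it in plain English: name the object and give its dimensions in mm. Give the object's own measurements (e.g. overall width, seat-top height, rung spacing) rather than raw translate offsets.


A wall 3244 mm long (x), 214 mm thick (y), 2991 mm tall, with a rectangular window opening cut through it. The opening is 1066 mm wide and 845 mm tall; its sill is at z = 1259 mm and its near (−x) edge is 838 mm from the wall's −x end. The opening passes through the full wall thickness.


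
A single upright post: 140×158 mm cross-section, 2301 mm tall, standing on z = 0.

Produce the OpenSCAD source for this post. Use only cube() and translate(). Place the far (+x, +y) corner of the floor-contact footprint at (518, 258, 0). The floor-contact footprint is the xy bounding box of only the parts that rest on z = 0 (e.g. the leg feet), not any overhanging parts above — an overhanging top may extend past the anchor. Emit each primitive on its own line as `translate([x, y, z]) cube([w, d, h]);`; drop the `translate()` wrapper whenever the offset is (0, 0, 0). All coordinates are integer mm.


translate([378, 100, 0]) cube([140, 158, 2301]);


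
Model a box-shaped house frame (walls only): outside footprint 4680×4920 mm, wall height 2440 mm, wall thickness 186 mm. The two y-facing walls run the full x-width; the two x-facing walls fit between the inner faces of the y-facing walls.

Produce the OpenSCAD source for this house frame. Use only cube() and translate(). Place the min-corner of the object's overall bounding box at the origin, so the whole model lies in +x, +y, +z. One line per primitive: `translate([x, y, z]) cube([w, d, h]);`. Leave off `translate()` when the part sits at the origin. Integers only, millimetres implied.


cube([4680, 186, 2440]);
translate([0, 4734, 0]) cube([4680, 186, 2440]);
translate([0, 186, 0]) cube([186, 4548, 2440]);
translate([4494, 186, 0]) cube([186, 4548, 2440]);


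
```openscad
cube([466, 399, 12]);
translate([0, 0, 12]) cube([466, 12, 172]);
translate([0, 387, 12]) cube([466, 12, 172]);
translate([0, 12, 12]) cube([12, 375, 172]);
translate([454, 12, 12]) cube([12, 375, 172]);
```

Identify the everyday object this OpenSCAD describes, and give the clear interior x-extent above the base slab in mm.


An open box. The internal width is 442 mm.

A 466×399 base slab with four walls standing on it — an open box. The base is 466 mm wide and the walls are 12 mm thick, so the internal width is 466 − 2 × 12 = 442 mm.


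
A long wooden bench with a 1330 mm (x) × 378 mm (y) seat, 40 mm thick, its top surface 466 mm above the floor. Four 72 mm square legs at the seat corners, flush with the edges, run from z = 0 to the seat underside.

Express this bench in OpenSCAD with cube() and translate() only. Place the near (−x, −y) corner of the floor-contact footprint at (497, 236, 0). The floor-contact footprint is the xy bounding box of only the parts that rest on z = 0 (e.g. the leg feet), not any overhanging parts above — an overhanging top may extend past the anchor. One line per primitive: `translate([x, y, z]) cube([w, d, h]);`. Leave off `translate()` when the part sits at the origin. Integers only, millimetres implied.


// leg_h = 466 − 40 = 426
translate([497, 236, 426]) cube([1330, 378, 40]);
translate([497, 236, 0]) cube([72, 72, 426]);
translate([497, 542, 0]) cube([72, 72, 426]);
translate([1755, 236, 0]) cube([72, 72, 426]);
translate([1755, 542, 0]) cube([72, 72, 426]);


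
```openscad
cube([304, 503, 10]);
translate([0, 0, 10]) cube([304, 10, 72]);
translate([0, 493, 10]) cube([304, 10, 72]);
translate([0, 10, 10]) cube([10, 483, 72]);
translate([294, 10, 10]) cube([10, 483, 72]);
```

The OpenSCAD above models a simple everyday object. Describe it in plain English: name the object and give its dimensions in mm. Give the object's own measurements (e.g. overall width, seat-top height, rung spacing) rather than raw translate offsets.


An open-topped rectangular box: outside dimensions 304×503×82 mm, with a uniform wall and base thickness of 10 mm. The base is a full 304×503 slab on the floor; four walls sit on top of the base. The front and back walls (the −y and +y sides) span the full width; the two side walls fit between them.


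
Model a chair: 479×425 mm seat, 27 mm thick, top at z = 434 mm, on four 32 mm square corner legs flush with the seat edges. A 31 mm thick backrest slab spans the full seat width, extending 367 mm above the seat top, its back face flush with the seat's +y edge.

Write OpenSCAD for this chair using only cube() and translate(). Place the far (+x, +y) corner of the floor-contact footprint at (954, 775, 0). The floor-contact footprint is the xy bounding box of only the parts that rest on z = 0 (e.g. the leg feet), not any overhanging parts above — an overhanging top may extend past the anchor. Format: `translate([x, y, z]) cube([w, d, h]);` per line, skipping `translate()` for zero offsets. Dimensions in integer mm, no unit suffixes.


// leg_h = 434 - 27 = 407
translate([475, 350, 407]) cube([479, 425, 27]);
translate([475, 350, 0]) cube([32, 32, 407]);
translate([922, 350, 0]) cube([32, 32, 407]);
translate([475, 743, 0]) cube([32, 32, 407]);
translate([922, 743, 0]) cube([32, 32, 407]);
translate([475, 744, 434]) cube([479, 31, 367]);


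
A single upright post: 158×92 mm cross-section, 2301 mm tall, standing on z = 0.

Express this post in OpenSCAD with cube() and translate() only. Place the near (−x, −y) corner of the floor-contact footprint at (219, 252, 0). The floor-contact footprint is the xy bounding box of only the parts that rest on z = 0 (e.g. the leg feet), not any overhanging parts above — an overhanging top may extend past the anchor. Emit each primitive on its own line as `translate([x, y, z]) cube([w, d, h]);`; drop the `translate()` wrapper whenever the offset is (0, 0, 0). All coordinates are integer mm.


translate([219, 252, 0]) cube([158, 92, 2301]);


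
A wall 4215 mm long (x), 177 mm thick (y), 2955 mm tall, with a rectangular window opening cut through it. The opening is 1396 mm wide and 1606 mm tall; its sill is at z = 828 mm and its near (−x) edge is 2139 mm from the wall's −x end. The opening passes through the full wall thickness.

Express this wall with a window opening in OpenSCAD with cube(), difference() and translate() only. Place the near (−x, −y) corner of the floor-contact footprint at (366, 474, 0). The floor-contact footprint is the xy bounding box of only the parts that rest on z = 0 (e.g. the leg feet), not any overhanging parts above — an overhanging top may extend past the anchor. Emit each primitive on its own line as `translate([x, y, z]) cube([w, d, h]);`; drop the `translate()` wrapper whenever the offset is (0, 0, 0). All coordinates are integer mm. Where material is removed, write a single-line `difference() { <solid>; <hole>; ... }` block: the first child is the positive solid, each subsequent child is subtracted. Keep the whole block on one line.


difference() { translate([366, 474, 0]) cube([4215, 177, 2955]); translate([2505, 474, 828]) cube([1396, 177, 1606]); }


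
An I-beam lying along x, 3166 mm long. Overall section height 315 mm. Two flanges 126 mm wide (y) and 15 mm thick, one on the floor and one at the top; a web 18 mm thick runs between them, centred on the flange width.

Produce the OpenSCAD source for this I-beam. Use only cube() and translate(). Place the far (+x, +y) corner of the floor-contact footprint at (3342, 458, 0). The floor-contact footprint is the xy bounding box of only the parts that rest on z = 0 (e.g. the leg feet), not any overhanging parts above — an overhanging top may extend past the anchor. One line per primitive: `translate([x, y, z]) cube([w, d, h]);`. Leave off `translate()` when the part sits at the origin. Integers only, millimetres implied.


translate([176, 332, 0]) cube([3166, 126, 15]);
translate([176, 386, 15]) cube([3166, 18, 285]);
translate([176, 332, 300]) cube([3166, 126, 15]);


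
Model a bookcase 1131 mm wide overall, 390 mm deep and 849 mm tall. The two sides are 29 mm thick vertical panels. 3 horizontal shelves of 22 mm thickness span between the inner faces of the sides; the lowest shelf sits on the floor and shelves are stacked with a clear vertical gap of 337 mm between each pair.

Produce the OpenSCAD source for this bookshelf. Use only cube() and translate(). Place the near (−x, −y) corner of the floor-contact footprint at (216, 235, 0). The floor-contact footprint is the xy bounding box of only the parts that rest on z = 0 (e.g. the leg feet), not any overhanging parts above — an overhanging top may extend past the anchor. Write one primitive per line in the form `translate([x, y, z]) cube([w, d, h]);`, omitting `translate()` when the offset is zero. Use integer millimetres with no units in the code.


translate([216, 235, 0]) cube([29, 390, 849]);
translate([1318, 235, 0]) cube([29, 390, 849]);
translate([245, 235, 0]) cube([1073, 390, 22]);
translate([245, 235, 359]) cube([1073, 390, 22]);
translate([245, 235, 718]) cube([1073, 390, 22]);


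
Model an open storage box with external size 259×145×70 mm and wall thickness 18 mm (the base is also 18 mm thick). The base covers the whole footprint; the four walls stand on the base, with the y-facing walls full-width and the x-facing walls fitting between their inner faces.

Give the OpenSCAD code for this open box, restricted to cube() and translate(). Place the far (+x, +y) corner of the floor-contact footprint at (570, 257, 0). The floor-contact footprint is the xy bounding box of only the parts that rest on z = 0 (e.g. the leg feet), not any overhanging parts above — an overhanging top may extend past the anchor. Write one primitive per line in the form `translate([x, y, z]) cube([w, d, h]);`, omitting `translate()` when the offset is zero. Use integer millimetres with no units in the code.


translate([311, 112, 0]) cube([259, 145, 18]);
translate([311, 112, 18]) cube([259, 18, 52]);
translate([311, 239, 18]) cube([259, 18, 52]);
translate([311, 130, 18]) cube([18, 109, 52]);
translate([552, 130, 18]) cube([18, 109, 52]);


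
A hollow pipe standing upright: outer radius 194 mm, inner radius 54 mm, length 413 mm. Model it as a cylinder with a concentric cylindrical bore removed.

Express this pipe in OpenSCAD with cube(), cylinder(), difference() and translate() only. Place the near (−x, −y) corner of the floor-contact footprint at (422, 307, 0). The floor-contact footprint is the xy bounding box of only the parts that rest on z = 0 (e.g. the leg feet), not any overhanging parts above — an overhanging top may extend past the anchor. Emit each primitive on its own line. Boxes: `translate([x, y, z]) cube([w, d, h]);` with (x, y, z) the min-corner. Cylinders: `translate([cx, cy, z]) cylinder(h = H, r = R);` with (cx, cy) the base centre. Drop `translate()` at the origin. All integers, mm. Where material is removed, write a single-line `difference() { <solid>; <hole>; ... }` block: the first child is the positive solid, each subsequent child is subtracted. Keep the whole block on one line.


difference() { translate([616, 501, 0]) cylinder(h = 413, r = 194); translate([616, 501, 0]) cylinder(h = 413, r = 54); }


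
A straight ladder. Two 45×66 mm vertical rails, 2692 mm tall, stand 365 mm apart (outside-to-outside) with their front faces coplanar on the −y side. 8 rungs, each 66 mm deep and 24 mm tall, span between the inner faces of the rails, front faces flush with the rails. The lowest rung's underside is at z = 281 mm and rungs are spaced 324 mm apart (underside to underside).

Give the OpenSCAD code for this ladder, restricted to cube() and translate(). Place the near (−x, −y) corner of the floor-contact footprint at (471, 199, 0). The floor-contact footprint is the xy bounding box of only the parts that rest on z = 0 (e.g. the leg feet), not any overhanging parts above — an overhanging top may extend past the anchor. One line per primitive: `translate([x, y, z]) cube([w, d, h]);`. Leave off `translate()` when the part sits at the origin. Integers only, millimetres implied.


// rung span = 365 - 2*45 = 275
// rung[k] z = 281 + k*324
translate([471, 199, 0]) cube([45, 66, 2692]);
translate([791, 199, 0]) cube([45, 66, 2692]);
translate([516, 199, 281]) cube([275, 66, 24]);
translate([516, 199, 605]) cube([275, 66, 24]);
translate([516, 199, 929]) cube([275, 66, 24]);
translate([516, 199, 1253]) cube([275, 66, 24]);
translate([516, 199, 1577]) cube([275, 66, 24]);
translate([516, 199, 1901]) cube([275, 66, 24]);
translate([516, 199, 2225]) cube([275, 66, 24]);
translate([516, 199, 2549]) cube([275, 66, 24]);


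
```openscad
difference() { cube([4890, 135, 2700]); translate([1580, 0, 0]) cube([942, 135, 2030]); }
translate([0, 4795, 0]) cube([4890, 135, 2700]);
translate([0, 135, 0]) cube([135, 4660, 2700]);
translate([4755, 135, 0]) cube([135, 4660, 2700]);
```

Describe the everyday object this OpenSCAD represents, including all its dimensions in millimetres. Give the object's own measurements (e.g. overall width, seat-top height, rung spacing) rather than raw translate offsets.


A single room: four walls, each 2700 mm tall and 135 mm thick, enclosing an outside footprint 4890×4930 mm (x × y), no floor or roof. The front and back walls (−y and +y sides) run the full x-width; the side walls fit between their inner faces. A door opening 942 mm wide and 2030 mm tall is cut through the front wall from the floor up, its −x edge 1580 mm from the wall's −x end.


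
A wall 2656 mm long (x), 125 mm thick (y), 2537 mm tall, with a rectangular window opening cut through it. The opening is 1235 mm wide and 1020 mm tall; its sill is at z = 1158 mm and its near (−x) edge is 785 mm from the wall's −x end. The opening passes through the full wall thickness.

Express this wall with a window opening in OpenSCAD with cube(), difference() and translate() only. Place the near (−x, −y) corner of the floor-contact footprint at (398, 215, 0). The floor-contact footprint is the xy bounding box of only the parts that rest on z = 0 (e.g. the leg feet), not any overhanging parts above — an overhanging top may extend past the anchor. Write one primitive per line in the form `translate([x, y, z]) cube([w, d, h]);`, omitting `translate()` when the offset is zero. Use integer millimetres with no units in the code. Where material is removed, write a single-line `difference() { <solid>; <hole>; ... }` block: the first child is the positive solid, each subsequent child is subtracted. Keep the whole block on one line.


difference() { translate([398, 215, 0]) cube([2656, 125, 2537]); translate([1183, 215, 1158]) cube([1235, 125, 1020]); }


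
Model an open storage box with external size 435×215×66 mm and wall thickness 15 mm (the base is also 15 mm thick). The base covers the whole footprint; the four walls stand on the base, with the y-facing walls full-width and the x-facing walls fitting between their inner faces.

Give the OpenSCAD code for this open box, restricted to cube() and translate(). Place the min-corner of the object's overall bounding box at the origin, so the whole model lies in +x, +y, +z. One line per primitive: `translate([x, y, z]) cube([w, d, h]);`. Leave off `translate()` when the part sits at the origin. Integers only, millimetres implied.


cube([435, 215, 15]);
translate([0, 0, 15]) cube([435, 15, 51]);
translate([0, 200, 15]) cube([435, 15, 51]);
translate([0, 15, 15]) cube([15, 185, 51]);
translate([420, 15, 15]) cube([15, 185, 51]);


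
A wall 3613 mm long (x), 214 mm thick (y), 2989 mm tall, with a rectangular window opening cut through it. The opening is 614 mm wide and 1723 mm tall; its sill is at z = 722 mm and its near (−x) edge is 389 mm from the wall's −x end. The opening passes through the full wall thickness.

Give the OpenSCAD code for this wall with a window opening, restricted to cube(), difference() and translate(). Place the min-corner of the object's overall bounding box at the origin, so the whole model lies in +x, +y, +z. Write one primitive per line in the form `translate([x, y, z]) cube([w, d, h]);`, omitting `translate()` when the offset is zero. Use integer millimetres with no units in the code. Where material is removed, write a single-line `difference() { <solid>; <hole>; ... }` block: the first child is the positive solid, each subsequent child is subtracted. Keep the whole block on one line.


difference() { cube([3613, 214, 2989]); translate([389, 0, 722]) cube([614, 214, 1723]); }


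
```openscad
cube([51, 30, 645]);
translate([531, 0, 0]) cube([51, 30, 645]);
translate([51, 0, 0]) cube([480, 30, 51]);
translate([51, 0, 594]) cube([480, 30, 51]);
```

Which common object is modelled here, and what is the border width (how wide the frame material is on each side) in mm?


A picture frame. The border width is 51 mm.

Four thin pieces enclosing a rectangular opening — a picture frame. The two full-height stiles are 645 mm tall; the top rail sits at z = 594 and is 51 mm tall, so the border above the opening is 645 − 594 = 51 mm, matching the stile x-width.


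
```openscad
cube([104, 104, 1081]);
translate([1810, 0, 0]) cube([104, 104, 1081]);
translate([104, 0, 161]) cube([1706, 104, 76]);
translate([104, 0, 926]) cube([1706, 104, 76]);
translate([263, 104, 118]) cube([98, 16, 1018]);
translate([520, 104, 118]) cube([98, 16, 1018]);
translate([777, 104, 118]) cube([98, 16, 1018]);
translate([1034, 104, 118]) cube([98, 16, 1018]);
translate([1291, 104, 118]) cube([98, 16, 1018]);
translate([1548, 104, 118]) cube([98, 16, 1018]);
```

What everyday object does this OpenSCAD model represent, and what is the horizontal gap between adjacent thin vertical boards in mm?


A fence section. The picket gap is 159 mm.

Two posts, two rails, 6 pickets — a fence section. Span 1706 mm holds 6 pickets of 98 mm with 7 equal gaps: ⌊(1706 − 6·98) / 7⌋ = 159 mm.


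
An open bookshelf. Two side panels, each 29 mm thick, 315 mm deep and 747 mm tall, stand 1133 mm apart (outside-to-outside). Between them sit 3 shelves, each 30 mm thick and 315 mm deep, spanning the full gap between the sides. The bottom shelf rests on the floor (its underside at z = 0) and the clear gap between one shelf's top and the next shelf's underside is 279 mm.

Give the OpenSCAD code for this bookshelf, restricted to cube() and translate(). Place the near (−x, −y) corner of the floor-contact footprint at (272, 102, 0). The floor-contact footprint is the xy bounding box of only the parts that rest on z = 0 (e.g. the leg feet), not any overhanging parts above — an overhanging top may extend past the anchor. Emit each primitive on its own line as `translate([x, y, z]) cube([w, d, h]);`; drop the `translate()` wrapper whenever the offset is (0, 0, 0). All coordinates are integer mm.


translate([272, 102, 0]) cube([29, 315, 747]);
translate([1376, 102, 0]) cube([29, 315, 747]);
translate([301, 102, 0]) cube([1075, 315, 30]);
translate([301, 102, 309]) cube([1075, 315, 30]);
translate([301, 102, 618]) cube([1075, 315, 30]);


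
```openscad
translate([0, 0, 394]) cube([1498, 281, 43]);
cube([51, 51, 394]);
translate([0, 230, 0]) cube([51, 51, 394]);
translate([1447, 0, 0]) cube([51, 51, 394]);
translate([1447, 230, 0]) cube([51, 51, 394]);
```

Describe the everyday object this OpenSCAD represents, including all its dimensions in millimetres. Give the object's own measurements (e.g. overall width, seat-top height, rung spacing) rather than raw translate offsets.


A long wooden bench with a 1498 mm (x) × 281 mm (y) seat, 43 mm thick, its top surface 437 mm above the floor. Four 51 mm square legs at the seat corners, flush with the edges, run from z = 0 to the seat underside.


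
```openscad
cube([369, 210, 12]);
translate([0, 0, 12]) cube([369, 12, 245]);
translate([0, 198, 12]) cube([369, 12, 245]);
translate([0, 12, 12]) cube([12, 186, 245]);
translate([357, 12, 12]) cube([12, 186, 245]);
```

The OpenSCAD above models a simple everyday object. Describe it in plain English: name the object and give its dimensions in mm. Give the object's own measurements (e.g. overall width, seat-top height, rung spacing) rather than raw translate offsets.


An open-topped rectangular box: outside dimensions 369×210×257 mm, with a uniform wall and base thickness of 12 mm. The base is a full 369×210 slab on the floor; four walls sit on top of the base. The front and back walls (the −y and +y sides) span the full width; the two side walls fit between them.


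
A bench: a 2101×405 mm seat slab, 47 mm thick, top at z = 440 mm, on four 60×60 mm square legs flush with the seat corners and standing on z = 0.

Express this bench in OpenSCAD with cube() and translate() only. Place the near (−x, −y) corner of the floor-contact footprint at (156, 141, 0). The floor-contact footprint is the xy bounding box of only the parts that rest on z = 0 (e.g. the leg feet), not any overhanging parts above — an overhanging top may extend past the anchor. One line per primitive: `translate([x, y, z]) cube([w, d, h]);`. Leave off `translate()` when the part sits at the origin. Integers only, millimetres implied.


// leg_h = 440 − 47 = 393
translate([156, 141, 393]) cube([2101, 405, 47]);
translate([156, 141, 0]) cube([60, 60, 393]);
translate([156, 486, 0]) cube([60, 60, 393]);
translate([2197, 141, 0]) cube([60, 60, 393]);
translate([2197, 486, 0]) cube([60, 60, 393]);


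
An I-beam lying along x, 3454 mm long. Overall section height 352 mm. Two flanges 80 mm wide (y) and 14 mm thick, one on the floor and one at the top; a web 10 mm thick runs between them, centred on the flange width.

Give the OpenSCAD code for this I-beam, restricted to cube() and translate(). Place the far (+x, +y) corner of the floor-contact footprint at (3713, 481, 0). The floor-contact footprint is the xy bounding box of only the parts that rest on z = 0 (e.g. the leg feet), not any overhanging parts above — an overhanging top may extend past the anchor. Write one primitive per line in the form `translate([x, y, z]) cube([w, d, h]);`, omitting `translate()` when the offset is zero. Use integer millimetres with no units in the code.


translate([259, 401, 0]) cube([3454, 80, 14]);
translate([259, 436, 14]) cube([3454, 10, 324]);
translate([259, 401, 338]) cube([3454, 80, 14]);


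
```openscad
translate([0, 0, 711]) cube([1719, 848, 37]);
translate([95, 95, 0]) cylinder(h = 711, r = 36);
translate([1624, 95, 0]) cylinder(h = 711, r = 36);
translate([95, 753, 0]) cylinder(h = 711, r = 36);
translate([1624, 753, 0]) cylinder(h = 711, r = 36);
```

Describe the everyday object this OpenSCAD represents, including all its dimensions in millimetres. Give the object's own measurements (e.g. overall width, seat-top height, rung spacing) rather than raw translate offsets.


A table: top 1719 mm (x) × 848 mm (y), 37 mm thick, upper face at z = 748 mm, on four round legs of 72 mm diameter, each leg's bounding box inset 59 mm from the nearest pair of top edges from z = 0 to the bottom of the top.


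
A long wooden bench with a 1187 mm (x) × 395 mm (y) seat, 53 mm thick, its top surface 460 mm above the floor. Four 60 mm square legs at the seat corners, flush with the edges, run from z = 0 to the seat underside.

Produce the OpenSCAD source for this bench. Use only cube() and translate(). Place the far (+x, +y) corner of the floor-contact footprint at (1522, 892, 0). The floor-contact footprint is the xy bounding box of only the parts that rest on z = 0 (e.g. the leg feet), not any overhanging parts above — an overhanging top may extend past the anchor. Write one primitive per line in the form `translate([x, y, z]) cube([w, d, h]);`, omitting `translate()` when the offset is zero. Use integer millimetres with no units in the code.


translate([335, 497, 407]) cube([1187, 395, 53]);
translate([335, 497, 0]) cube([60, 60, 407]);
translate([335, 832, 0]) cube([60, 60, 407]);
translate([1462, 497, 0]) cube([60, 60, 407]);
translate([1462, 832, 0]) cube([60, 60, 407]);


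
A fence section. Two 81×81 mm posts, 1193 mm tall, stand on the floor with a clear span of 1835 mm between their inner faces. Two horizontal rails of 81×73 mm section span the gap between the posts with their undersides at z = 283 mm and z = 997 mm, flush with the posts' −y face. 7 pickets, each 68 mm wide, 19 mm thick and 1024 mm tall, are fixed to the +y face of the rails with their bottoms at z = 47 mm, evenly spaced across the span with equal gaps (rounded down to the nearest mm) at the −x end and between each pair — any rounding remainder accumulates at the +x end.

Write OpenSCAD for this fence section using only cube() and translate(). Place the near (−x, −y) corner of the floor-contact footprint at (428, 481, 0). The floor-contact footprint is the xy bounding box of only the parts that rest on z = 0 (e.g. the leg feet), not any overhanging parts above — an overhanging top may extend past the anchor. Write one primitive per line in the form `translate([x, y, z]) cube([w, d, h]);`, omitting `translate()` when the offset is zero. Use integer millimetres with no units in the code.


translate([428, 481, 0]) cube([81, 81, 1193]);
translate([2344, 481, 0]) cube([81, 81, 1193]);
translate([509, 481, 283]) cube([1835, 81, 73]);
translate([509, 481, 997]) cube([1835, 81, 73]);
translate([678, 562, 47]) cube([68, 19, 1024]);
translate([915, 562, 47]) cube([68, 19, 1024]);
translate([1152, 562, 47]) cube([68, 19, 1024]);
translate([1389, 562, 47]) cube([68, 19, 1024]);
translate([1626, 562, 47]) cube([68, 19, 1024]);
translate([1863, 562, 47]) cube([68, 19, 1024]);
translate([2100, 562, 47]) cube([68, 19, 1024]);


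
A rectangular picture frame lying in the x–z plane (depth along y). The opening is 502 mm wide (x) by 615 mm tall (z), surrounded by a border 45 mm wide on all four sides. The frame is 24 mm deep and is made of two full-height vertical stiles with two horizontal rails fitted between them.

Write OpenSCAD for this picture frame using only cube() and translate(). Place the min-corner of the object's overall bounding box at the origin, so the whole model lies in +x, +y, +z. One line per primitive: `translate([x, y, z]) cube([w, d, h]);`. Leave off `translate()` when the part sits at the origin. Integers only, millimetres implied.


cube([45, 24, 705]);
translate([547, 0, 0]) cube([45, 24, 705]);
translate([45, 0, 0]) cube([502, 24, 45]);
translate([45, 0, 660]) cube([502, 24, 45]);


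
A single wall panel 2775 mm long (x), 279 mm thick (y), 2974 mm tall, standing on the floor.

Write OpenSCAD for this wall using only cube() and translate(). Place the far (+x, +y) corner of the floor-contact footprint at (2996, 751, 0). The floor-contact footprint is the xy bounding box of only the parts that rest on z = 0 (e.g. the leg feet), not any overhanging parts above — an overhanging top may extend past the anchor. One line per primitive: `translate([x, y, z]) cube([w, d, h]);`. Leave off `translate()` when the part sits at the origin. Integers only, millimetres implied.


translate([221, 472, 0]) cube([2775, 279, 2974]);


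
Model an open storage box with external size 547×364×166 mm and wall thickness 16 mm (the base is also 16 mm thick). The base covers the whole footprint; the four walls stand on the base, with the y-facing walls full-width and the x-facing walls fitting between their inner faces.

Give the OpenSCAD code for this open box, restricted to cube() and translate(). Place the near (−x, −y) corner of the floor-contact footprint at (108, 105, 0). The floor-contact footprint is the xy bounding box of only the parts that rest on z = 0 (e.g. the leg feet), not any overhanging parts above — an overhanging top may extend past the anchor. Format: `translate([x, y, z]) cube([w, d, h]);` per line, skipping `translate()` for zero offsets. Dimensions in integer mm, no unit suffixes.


translate([108, 105, 0]) cube([547, 364, 16]);
translate([108, 105, 16]) cube([547, 16, 150]);
translate([108, 453, 16]) cube([547, 16, 150]);
translate([108, 121, 16]) cube([16, 332, 150]);
translate([639, 121, 16]) cube([16, 332, 150]);


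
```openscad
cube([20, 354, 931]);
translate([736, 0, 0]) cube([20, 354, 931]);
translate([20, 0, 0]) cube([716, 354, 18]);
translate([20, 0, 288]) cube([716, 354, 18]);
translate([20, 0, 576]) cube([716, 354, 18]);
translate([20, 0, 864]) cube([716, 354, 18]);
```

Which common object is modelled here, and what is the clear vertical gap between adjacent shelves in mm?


A bookshelf. The clear shelf gap is 270 mm.

Two tall side panels with 4 horizontal boards between them — a bookshelf. The first two shelf undersides are at z = 0 and z = 288; with shelf thickness 18, the clear gap is 288 − 0 − 18 = 270 mm.


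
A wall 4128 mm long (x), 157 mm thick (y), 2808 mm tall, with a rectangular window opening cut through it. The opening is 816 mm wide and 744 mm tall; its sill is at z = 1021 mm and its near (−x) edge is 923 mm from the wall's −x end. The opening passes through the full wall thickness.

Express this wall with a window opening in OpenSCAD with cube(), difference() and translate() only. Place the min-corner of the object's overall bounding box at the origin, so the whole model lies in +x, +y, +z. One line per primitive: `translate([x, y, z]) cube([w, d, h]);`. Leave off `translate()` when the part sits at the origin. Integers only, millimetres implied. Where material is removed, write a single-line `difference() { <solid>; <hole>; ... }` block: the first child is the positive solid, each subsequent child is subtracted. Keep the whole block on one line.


difference() { cube([4128, 157, 2808]); translate([923, 0, 1021]) cube([816, 157, 744]); }


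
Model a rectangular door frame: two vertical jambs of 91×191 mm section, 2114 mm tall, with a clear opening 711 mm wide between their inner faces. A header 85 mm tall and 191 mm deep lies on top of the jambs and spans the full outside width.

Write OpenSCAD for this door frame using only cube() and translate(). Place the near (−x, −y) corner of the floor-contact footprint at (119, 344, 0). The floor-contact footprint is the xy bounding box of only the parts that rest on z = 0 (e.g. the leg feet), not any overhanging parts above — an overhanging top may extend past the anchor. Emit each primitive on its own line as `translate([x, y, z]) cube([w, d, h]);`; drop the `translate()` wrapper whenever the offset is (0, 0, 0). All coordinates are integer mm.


translate([119, 344, 0]) cube([91, 191, 2114]);
translate([921, 344, 0]) cube([91, 191, 2114]);
translate([119, 344, 2114]) cube([893, 191, 85]);


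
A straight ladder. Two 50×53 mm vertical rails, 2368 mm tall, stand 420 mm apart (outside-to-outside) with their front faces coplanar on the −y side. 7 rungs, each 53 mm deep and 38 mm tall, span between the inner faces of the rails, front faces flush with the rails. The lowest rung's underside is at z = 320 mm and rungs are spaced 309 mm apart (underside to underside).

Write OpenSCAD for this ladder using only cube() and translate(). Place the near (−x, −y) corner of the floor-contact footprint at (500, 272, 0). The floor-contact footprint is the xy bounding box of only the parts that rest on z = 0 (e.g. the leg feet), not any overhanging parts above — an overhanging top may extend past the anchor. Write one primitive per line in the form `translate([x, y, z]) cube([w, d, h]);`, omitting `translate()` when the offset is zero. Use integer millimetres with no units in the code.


// rung span = 420 - 2*50 = 320
// rung[k] z = 320 + k*309
translate([500, 272, 0]) cube([50, 53, 2368]);
translate([870, 272, 0]) cube([50, 53, 2368]);
translate([550, 272, 320]) cube([320, 53, 38]);
translate([550, 272, 629]) cube([320, 53, 38]);
translate([550, 272, 938]) cube([320, 53, 38]);
translate([550, 272, 1247]) cube([320, 53, 38]);
translate([550, 272, 1556]) cube([320, 53, 38]);
translate([550, 272, 1865]) cube([320, 53, 38]);
translate([550, 272, 2174]) cube([320, 53, 38]);


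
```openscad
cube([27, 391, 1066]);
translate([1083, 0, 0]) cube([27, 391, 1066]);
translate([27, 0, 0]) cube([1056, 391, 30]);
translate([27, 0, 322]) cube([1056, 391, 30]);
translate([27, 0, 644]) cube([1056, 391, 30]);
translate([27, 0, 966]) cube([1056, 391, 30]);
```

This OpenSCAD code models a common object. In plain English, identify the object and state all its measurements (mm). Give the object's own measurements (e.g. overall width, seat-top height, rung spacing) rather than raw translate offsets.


An open bookshelf. Two side panels, each 27 mm thick, 391 mm deep and 1066 mm tall, stand 1110 mm apart (outside-to-outside). Between them sit 4 shelves, each 30 mm thick and 391 mm deep, spanning the full gap between the sides. The bottom shelf rests on the floor (its underside at z = 0) and the clear gap between one shelf's top and the next shelf's underside is 292 mm.


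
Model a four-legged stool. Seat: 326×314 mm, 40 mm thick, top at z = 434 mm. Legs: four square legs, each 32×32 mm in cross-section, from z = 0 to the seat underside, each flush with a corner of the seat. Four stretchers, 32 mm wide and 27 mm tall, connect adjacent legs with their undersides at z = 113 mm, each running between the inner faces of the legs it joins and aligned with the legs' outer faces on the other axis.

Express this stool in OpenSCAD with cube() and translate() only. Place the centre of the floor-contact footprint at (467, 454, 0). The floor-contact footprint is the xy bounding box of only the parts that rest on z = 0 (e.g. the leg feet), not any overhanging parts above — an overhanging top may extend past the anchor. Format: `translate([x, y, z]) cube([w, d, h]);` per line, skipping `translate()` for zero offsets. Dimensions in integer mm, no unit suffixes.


translate([304, 297, 394]) cube([326, 314, 40]);
translate([304, 297, 0]) cube([32, 32, 394]);
translate([598, 297, 0]) cube([32, 32, 394]);
translate([304, 579, 0]) cube([32, 32, 394]);
translate([598, 579, 0]) cube([32, 32, 394]);
translate([336, 297, 113]) cube([262, 32, 27]);
translate([336, 579, 113]) cube([262, 32, 27]);
translate([304, 329, 113]) cube([32, 250, 27]);
translate([598, 329, 113]) cube([32, 250, 27]);


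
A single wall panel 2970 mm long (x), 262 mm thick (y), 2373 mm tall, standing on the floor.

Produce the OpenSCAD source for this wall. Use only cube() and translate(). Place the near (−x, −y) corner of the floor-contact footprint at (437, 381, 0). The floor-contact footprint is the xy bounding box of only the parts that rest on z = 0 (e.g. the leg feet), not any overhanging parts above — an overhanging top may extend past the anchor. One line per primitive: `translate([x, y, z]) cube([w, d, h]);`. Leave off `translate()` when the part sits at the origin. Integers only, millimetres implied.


translate([437, 381, 0]) cube([2970, 262, 2373]);


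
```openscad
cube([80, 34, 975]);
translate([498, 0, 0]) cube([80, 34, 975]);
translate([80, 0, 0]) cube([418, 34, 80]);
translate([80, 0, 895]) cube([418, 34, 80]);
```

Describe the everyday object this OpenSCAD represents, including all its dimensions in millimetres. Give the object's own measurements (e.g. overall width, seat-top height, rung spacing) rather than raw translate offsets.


A rectangular picture frame lying in the x–z plane (depth along y). The opening is 418 mm wide (x) by 815 mm tall (z), surrounded by a border 80 mm wide on all four sides. The frame is 34 mm deep and is made of two full-height vertical stiles with two horizontal rails fitted between them.
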